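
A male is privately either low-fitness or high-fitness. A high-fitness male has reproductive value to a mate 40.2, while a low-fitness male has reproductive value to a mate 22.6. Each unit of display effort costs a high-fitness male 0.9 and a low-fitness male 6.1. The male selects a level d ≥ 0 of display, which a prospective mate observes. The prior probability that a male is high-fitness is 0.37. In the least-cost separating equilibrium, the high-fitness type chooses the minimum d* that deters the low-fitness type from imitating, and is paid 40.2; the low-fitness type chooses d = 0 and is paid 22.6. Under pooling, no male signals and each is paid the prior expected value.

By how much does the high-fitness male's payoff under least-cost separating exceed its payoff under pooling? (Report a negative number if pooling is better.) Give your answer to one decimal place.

Least-cost separating signal: d* solves 22.6 = 40.2 − 6.1·d*, so d* = (40.2 − 22.6)/6.1 ≈ 2.8852.
High-fitness type's separating payoff: 40.2 − 0.9 × d* = 40.2 − 0.9 × (40.2 − 22.6)/6.1 = 40.2 − 15.84/6.1 ≈ 37.603.
Pooling payoff: 0.37 × 40.2 + 0.63 × 22.6 = 29.112.
Difference: 37.603 − 29.112 = 8.491, i.e. 8.5 to one decimal place.
The high-fitness type prefers to separate.

8.5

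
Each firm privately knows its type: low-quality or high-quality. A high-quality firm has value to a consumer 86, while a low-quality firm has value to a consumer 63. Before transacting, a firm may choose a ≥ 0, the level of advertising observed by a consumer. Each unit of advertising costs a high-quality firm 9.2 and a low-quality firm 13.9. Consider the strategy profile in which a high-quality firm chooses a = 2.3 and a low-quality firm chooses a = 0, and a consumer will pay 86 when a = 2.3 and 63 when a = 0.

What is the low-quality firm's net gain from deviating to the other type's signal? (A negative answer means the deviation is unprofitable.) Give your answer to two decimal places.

-8.97

Playing a = 0 the low-quality firm receives 63.
Deviating to a = 2.3 brings payment 86 at cost 13.9 × 2.3 = 31.97, netting 54.03.
Gain from deviating: 54.03 − 63 = -8.97.
The gain is negative, so the low-quality type's incentive-compatibility constraint is satisfied.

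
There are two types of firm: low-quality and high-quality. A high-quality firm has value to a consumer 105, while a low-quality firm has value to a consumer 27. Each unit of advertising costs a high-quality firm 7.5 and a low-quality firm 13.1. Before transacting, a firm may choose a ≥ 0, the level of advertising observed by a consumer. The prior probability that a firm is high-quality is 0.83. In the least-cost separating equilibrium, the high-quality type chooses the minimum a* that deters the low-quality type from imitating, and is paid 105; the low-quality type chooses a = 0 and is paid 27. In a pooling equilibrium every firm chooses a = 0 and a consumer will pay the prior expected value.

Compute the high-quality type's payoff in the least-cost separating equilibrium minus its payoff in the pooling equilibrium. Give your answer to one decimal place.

-31.4

Least-cost separating signal: a* solves 27 = 105 − 13.1·a*, so a* = (105 − 27)/13.1 ≈ 5.9542.
High-quality type's separating payoff: 105 − 7.5 × a* = 105 − 7.5 × (105 − 27)/13.1 = 105 − 585/13.1 ≈ 60.344.
Pooling payoff: 0.83 × 105 + 0.17 × 27 = 91.74.
Difference: 60.344 − 91.74 = -31.396, i.e. -31.4 to one decimal place.
The high-quality type would prefer the pooling outcome.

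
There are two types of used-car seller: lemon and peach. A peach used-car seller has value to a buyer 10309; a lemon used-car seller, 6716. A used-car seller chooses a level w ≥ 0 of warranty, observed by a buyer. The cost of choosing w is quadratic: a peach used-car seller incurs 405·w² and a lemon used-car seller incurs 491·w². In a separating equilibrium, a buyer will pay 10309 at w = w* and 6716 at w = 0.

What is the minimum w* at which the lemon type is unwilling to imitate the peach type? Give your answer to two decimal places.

The lemon type at w = 0 receives 6716; imitating at w* yields 10309 − 491·w*².
Indifference: 6716 = 10309 − 491·w*², so w*² = (10309 − 6716) / 491 ≈ 7.3177.
w* = √7.3177 ≈ 2.71.

2.71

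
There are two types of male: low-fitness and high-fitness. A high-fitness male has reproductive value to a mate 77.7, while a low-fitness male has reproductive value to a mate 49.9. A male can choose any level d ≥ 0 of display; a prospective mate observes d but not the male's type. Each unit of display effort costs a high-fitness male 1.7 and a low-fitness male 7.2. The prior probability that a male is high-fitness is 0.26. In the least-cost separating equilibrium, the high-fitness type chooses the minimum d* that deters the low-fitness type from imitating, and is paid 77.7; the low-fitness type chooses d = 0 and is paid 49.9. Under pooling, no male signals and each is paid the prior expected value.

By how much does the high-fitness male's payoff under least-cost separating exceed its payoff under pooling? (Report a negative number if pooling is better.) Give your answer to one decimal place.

Least-cost separating signal: d* solves 49.9 = 77.7 − 7.2·d*, so d* = (77.7 − 49.9)/7.2 ≈ 3.8611.
High-fitness type's separating payoff: 77.7 − 1.7 × d* = 77.7 − 1.7 × (77.7 − 49.9)/7.2 = 77.7 − 47.26/7.2 ≈ 71.136.
Pooling payoff: 0.26 × 77.7 + 0.74 × 49.9 = 57.128.
Difference: 71.136 − 57.128 = 14.008, i.e. 14.0 to one decimal place.
The high-fitness type prefers to separate.

14.0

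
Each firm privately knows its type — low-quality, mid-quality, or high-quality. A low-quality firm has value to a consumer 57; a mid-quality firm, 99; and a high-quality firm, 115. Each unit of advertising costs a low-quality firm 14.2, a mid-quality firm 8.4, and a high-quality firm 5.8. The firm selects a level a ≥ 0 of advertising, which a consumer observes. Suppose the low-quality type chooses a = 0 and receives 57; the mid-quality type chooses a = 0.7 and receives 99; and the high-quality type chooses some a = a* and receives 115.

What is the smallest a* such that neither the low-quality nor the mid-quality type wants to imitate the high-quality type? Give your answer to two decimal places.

Mid-quality type (on-path payoff 99 − 8.4×0.7 = 93.12) won't mimic when 93.12 ≥ 115 − 8.4·a*, i.e. a* ≥ 2.60.
Low-quality type (on-path payoff 57) won't mimic when 57 ≥ 115 − 14.2·a*, i.e. a* ≥ 4.08.
Both must hold, so a* = max(4.08, 2.60) = 4.08. The low-quality type's constraint binds.

4.08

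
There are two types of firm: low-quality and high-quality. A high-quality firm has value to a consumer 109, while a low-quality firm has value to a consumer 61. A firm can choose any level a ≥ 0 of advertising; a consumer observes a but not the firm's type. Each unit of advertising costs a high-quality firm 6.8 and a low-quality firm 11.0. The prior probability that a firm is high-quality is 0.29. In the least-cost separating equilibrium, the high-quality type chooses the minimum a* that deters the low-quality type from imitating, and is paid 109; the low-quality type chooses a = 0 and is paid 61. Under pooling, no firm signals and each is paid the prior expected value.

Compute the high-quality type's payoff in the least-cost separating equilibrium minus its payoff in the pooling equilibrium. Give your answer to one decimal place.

Least-cost separating signal: a* solves 61 = 109 − 11.0·a*, so a* = (109 − 61)/11.0 ≈ 4.3636.
High-quality type's separating payoff: 109 − 6.8 × a* = 109 − 6.8 × (109 − 61)/11.0 = 109 − 326.4/11.0 ≈ 79.327.
Pooling payoff: 0.29 × 109 + 0.71 × 61 = 74.92.
Difference: 79.327 − 74.92 = 4.407, i.e. 4.4 to one decimal place.
The high-quality type prefers to separate.

4.4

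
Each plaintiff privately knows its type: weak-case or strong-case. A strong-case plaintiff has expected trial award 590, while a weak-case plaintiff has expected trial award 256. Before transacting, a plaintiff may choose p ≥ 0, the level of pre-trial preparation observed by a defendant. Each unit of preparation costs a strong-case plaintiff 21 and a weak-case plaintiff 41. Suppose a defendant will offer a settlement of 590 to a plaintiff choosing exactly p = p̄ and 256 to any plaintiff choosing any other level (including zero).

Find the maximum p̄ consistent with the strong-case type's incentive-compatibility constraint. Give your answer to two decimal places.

Choosing p̄ yields the strong-case type 590 − 21·p̄; choosing zero yields 256.
The strong-case type is indifferent at 590 − 21·p̄ = 256, i.e. p̄ = (590 − 256) / 21 ≈ 15.90.
For any p̄ above 15.90 the strong-case type would rather pool at zero, so separation collapses.

15.90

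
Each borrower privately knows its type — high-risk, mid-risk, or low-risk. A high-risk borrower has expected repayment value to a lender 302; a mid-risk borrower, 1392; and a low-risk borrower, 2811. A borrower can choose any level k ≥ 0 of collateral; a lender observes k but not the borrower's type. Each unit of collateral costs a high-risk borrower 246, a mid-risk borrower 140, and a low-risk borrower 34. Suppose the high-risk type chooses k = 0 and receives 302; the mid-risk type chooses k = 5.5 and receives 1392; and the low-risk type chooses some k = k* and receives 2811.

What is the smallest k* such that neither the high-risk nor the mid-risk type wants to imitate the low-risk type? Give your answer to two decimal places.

Mid-risk type (on-path payoff 1392 − 140×5.5 = 622) won't mimic when 622 ≥ 2811 − 140·k*, i.e. k* ≥ 15.64.
High-risk type (on-path payoff 302) won't mimic when 302 ≥ 2811 − 246·k*, i.e. k* ≥ 10.20.
Both must hold, so k* = max(10.20, 15.64) = 15.64. The mid-risk type's constraint binds.

15.64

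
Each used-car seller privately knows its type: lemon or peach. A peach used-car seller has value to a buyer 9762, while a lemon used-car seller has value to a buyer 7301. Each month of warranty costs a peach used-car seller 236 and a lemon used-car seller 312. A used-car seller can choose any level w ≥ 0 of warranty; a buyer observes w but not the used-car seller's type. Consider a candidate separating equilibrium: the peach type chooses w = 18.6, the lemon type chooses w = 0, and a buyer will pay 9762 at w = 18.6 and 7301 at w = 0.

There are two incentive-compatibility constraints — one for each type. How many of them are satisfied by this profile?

Peach type: signal → 9762 − 236 × 18.6 = 5372.4; deviate to 0 → 7301. IC fails (5372.4 < 7301).
Lemon type: stay at 0 → 7301; mimic → 9762 − 312 × 18.6 = 3958.8. IC holds (7301 ≥ 3958.8).
1 of 2 constraints hold, so this profile is not an equilibrium.

1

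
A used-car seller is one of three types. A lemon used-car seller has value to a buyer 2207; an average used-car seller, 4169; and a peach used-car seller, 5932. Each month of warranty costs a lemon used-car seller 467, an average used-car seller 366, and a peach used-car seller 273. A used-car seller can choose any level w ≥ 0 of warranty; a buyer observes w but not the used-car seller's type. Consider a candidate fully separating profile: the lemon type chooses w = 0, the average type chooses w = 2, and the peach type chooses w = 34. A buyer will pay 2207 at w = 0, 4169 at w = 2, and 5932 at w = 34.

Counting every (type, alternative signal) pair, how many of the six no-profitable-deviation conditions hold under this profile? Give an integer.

Peach (own payoff 5932 − 273×34 = -3350): to w=0 gives 2207 → profitable ✗; to w=2 gives 4169 − 273×2 = 3623 → profitable ✗.
Lemon (own payoff 2207): to w=2 gives 4169 − 467×2 = 3235 → profitable ✗; to w=34 gives 5932 − 467×34 = -9946 → no gain ✓.
Average (own payoff 4169 − 366×2 = 3437): to w=0 gives 2207 → no gain ✓; to w=34 gives 5932 − 366×34 = -6512 → no gain ✓.
3 of the 6 constraints hold; not an equilibrium.

3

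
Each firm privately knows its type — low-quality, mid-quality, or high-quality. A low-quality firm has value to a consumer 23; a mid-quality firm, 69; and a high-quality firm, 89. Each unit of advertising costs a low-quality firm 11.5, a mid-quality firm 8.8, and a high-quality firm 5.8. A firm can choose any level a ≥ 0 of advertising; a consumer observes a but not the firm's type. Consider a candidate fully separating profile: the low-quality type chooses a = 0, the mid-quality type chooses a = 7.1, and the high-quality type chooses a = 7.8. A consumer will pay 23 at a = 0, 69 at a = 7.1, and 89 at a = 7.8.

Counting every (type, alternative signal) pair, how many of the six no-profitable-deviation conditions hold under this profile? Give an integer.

4

High-quality (own payoff 89 − 5.8×7.8 = 43.76): to a=0 gives 23 → no gain ✓; to a=7.1 gives 69 − 5.8×7.1 = 27.82 → no gain ✓.
Mid-quality (own payoff 69 − 8.8×7.1 = 6.52): to a=0 gives 23 → profitable ✗; to a=7.8 gives 89 − 8.8×7.8 = 20.36 → profitable ✗.
Low-quality (own payoff 23): to a=7.1 gives 69 − 11.5×7.1 = -12.65 → no gain ✓; to a=7.8 gives 89 − 11.5×7.8 = -0.7 → no gain ✓.
4 of the 6 constraints hold; not an equilibrium.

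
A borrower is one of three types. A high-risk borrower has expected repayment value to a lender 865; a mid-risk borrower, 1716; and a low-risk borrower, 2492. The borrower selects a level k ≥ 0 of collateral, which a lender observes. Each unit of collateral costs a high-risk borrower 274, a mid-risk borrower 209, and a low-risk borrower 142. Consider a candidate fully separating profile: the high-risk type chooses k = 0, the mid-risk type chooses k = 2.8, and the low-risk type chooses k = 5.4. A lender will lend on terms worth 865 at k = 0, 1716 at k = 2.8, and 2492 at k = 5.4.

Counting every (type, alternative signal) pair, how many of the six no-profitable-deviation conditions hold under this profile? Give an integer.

High-risk (own payoff 865): to k=2.8 gives 1716 − 274×2.8 = 948.8 → profitable ✗; to k=5.4 gives 2492 − 274×5.4 = 1012.4 → profitable ✗.
Low-risk (own payoff 2492 − 142×5.4 = 1725.2): to k=0 gives 865 → no gain ✓; to k=2.8 gives 1716 − 142×2.8 = 1318.4 → no gain ✓.
Mid-risk (own payoff 1716 − 209×2.8 = 1130.8): to k=0 gives 865 → no gain ✓; to k=5.4 gives 2492 − 209×5.4 = 1363.4 → profitable ✗.
3 of the 6 constraints hold; not an equilibrium.

3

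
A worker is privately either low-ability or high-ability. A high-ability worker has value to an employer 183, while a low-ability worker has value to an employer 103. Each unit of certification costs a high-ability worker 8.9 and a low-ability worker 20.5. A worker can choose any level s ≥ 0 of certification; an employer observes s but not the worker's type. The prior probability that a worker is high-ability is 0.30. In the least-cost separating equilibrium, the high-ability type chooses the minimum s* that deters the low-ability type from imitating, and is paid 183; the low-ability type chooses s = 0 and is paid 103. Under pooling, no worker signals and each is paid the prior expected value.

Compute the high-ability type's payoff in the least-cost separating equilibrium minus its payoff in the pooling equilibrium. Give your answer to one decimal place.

Least-cost separating signal: s* solves 103 = 183 − 20.5·s*, so s* = (183 − 103)/20.5 ≈ 3.9024.
High-ability type's separating payoff: 183 − 8.9 × s* = 183 − 8.9 × (183 − 103)/20.5 = 183 − 712/20.5 ≈ 148.268.
Pooling payoff: 0.30 × 183 + 0.70 × 103 = 127.
Difference: 148.268 − 127 = 21.268, i.e. 21.3 to one decimal place.
The high-ability type prefers to separate.

21.3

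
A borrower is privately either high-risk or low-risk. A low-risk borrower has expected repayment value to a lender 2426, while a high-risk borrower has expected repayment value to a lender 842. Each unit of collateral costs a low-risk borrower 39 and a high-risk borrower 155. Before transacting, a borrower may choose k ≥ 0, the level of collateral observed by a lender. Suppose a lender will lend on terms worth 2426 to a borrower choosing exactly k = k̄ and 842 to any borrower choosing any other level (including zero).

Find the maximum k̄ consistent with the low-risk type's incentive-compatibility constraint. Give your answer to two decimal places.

40.62

Choosing k̄ yields the low-risk type 2426 − 39·k̄; choosing zero yields 842.
The low-risk type is indifferent at 2426 − 39·k̄ = 842, i.e. k̄ = (2426 − 842) / 39 ≈ 40.62.
For any k̄ above 40.62 the low-risk type would rather pool at zero, so separation collapses.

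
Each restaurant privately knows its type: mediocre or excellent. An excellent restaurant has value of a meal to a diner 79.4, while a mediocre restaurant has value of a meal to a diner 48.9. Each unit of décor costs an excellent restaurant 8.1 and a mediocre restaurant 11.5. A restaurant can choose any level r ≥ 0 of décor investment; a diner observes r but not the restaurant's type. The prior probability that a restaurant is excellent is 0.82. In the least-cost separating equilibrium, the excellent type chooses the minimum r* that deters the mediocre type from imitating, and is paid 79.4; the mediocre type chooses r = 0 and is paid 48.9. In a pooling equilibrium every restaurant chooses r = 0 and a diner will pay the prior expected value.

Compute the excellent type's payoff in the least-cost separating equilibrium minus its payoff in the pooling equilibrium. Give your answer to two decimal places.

Least-cost separating signal: r* solves 48.9 = 79.4 − 11.5·r*, so r* = (79.4 − 48.9)/11.5 ≈ 2.6522.
Excellent type's separating payoff: 79.4 − 8.1 × r* = 79.4 − 8.1 × (79.4 − 48.9)/11.5 = 79.4 − 247.05/11.5 ≈ 57.9174.
Pooling payoff: 0.82 × 79.4 + 0.18 × 48.9 = 73.91.
Difference: 57.9174 − 73.91 = -15.9926, i.e. -15.99 to two decimal places.
The excellent type would prefer the pooling outcome.

-15.99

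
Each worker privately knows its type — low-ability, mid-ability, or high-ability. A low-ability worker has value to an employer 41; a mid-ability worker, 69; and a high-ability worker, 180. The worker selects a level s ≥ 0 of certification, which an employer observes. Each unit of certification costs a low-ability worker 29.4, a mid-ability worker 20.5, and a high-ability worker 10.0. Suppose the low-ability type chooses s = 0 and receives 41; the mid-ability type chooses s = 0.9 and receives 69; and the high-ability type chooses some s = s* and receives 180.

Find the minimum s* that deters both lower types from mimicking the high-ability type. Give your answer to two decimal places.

Low-ability type (on-path payoff 41) won't mimic when 41 ≥ 180 − 29.4·s*, i.e. s* ≥ 4.73.
Mid-ability type (on-path payoff 69 − 20.5×0.9 = 50.55) won't mimic when 50.55 ≥ 180 − 20.5·s*, i.e. s* ≥ 6.31.
Both must hold, so s* = max(4.73, 6.31) = 6.31. The mid-ability type's constraint binds.

6.31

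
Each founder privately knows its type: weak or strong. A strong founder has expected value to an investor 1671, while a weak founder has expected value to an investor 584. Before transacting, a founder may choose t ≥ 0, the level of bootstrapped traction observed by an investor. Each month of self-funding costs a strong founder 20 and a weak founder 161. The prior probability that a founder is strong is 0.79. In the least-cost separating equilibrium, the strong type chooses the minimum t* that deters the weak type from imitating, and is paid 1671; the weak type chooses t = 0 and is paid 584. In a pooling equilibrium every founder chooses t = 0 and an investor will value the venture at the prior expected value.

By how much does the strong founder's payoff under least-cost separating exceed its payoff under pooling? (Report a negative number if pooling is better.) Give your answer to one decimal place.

93.2

Least-cost separating signal: t* solves 584 = 1671 − 161·t*, so t* = (1671 − 584)/161 ≈ 6.7516.
Strong type's separating payoff: 1671 − 20 × t* = 1671 − 20 × (1671 − 584)/161 = 1671 − 21740/161 ≈ 1535.969.
Pooling payoff: 0.79 × 1671 + 0.21 × 584 = 1442.73.
Difference: 1535.969 − 1442.73 = 93.239, i.e. 93.2 to one decimal place.
The strong type prefers to separate.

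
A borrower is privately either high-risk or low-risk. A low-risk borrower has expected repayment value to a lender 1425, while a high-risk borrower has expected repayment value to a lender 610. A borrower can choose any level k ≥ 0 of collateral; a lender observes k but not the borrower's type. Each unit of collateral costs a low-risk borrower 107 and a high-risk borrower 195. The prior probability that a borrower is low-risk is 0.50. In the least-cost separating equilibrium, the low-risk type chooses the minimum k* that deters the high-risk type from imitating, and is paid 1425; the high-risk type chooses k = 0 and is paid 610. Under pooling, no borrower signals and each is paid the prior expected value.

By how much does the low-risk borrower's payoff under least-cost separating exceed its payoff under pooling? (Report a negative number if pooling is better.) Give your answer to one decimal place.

Least-cost separating signal: k* solves 610 = 1425 − 195·k*, so k* = (1425 − 610)/195 ≈ 4.1795.
Low-risk type's separating payoff: 1425 − 107 × k* = 1425 − 107 × (1425 − 610)/195 = 1425 − 87205/195 ≈ 977.795.
Pooling payoff: 0.50 × 1425 + 0.50 × 610 = 1017.5.
Difference: 977.795 − 1017.5 = -39.705, i.e. -39.7 to one decimal place.
The low-risk type would prefer the pooling outcome.

-39.7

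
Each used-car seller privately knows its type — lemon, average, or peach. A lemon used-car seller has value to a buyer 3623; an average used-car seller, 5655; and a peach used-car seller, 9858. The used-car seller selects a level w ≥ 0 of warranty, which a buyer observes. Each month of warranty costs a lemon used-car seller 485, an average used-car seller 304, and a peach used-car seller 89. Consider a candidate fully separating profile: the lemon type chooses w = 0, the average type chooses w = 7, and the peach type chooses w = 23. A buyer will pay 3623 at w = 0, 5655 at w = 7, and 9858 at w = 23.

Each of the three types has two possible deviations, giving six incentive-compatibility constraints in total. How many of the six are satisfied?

5

Average (own payoff 5655 − 304×7 = 3527): to w=0 gives 3623 → profitable ✗; to w=23 gives 9858 − 304×23 = 2866 → no gain ✓.
Lemon (own payoff 3623): to w=7 gives 5655 − 485×7 = 2260 → no gain ✓; to w=23 gives 9858 − 485×23 = -1297 → no gain ✓.
Peach (own payoff 9858 − 89×23 = 7811): to w=0 gives 3623 → no gain ✓; to w=7 gives 5655 − 89×7 = 5032 → no gain ✓.
5 of the 6 constraints hold; not an equilibrium.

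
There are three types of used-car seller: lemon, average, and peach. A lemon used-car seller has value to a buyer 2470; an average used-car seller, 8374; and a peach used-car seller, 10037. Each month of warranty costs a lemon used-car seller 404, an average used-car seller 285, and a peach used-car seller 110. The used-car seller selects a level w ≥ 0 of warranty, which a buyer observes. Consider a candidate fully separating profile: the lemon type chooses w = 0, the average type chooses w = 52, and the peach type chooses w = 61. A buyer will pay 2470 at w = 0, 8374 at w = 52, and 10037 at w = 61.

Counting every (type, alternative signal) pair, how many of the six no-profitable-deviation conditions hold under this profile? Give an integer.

Average (own payoff 8374 − 285×52 = -6446): to w=0 gives 2470 → profitable ✗; to w=61 gives 10037 − 285×61 = -7348 → no gain ✓.
Peach (own payoff 10037 − 110×61 = 3327): to w=0 gives 2470 → no gain ✓; to w=52 gives 8374 − 110×52 = 2654 → no gain ✓.
Lemon (own payoff 2470): to w=52 gives 8374 − 404×52 = -12634 → no gain ✓; to w=61 gives 10037 − 404×61 = -14607 → no gain ✓.
5 of the 6 constraints hold; not an equilibrium.

5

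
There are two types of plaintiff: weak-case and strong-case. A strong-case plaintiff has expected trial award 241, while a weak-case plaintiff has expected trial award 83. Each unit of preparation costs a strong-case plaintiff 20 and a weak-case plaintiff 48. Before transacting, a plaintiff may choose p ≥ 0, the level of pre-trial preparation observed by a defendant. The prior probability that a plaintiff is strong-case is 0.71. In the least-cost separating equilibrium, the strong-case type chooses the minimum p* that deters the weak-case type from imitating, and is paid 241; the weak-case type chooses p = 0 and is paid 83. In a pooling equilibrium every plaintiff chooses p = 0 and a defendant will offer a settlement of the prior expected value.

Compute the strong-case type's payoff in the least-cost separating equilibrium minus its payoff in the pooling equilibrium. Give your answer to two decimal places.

-20.01

Least-cost separating signal: p* solves 83 = 241 − 48·p*, so p* = (241 − 83)/48 ≈ 3.2917.
Strong-case type's separating payoff: 241 − 20 × p* = 241 − 20 × (241 − 83)/48 = 241 − 3160/48 ≈ 175.1667.
Pooling payoff: 0.71 × 241 + 0.29 × 83 = 195.18.
Difference: 175.1667 − 195.18 = -20.0133, i.e. -20.01 to two decimal places.
The strong-case type would prefer the pooling outcome.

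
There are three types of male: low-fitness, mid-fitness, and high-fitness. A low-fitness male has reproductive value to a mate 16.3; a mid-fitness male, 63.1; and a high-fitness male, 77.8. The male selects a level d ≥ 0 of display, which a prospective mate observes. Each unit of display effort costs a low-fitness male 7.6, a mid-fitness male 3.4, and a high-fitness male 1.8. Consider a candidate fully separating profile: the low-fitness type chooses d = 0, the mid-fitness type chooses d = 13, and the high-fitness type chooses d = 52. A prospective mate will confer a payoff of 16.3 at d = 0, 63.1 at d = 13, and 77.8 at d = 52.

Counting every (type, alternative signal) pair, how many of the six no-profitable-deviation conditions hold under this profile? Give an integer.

High-fitness (own payoff 77.8 − 1.8×52 = -15.8): to d=0 gives 16.3 → profitable ✗; to d=13 gives 63.1 − 1.8×13 = 39.7 → profitable ✗.
Low-fitness (own payoff 16.3): to d=13 gives 63.1 − 7.6×13 = -35.7 → no gain ✓; to d=52 gives 77.8 − 7.6×52 = -317.4 → no gain ✓.
Mid-fitness (own payoff 63.1 − 3.4×13 = 18.9): to d=0 gives 16.3 → no gain ✓; to d=52 gives 77.8 − 3.4×52 = -99 → no gain ✓.
4 of the 6 constraints hold; not an equilibrium.

4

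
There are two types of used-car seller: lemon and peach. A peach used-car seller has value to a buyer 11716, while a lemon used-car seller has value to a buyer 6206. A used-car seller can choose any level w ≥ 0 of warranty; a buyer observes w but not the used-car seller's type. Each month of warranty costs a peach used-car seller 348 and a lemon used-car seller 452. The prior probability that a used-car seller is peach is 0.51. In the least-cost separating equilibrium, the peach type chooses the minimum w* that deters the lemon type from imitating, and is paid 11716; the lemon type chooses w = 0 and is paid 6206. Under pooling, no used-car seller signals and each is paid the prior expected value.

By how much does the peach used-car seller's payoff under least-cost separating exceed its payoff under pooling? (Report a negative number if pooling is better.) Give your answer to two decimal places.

Least-cost separating signal: w* solves 6206 = 11716 − 452·w*, so w* = (11716 − 6206)/452 ≈ 12.1903.
Peach type's separating payoff: 11716 − 348 × w* = 11716 − 348 × (11716 − 6206)/452 = 11716 − 1917480/452 ≈ 7473.7876.
Pooling payoff: 0.51 × 11716 + 0.49 × 6206 = 9016.1.
Difference: 7473.7876 − 9016.1 = -1542.3124, i.e. -1542.31 to two decimal places.
The peach type would prefer the pooling outcome.

-1542.31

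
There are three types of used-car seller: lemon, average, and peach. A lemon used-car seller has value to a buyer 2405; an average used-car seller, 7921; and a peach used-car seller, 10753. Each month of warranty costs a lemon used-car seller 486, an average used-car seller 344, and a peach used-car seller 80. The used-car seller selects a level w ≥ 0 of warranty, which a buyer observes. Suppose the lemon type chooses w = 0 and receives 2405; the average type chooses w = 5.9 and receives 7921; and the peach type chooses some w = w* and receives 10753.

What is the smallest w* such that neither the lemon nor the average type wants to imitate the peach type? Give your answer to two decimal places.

17.18

Lemon type (on-path payoff 2405) won't mimic when 2405 ≥ 10753 − 486·w*, i.e. w* ≥ 17.18.
Average type (on-path payoff 7921 − 344×5.9 = 5891.4) won't mimic when 5891.4 ≥ 10753 − 344·w*, i.e. w* ≥ 14.13.
Both must hold, so w* = max(17.18, 14.13) = 17.18. The lemon type's constraint binds.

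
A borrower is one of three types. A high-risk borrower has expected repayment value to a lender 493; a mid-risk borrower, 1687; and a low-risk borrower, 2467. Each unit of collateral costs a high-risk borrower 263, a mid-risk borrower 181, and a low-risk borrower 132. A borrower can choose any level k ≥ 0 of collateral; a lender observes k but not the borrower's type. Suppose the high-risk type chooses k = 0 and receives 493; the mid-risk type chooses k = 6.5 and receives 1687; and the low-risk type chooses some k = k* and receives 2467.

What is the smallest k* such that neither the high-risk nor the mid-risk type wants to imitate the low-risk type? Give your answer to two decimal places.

High-risk type (on-path payoff 493) won't mimic when 493 ≥ 2467 − 263·k*, i.e. k* ≥ 7.51.
Mid-risk type (on-path payoff 1687 − 181×6.5 = 510.5) won't mimic when 510.5 ≥ 2467 − 181·k*, i.e. k* ≥ 10.81.
Both must hold, so k* = max(7.51, 10.81) = 10.81. The mid-risk type's constraint binds.

10.81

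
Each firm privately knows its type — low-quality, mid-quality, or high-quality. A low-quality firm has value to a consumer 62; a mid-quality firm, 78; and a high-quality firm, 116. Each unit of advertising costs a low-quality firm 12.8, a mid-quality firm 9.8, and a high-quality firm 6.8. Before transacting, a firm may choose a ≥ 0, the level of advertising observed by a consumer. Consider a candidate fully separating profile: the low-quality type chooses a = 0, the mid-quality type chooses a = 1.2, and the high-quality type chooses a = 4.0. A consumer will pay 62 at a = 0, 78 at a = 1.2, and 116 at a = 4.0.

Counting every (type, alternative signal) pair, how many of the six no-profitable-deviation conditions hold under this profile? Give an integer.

3

High-quality (own payoff 116 − 6.8×4.0 = 88.8): to a=0 gives 62 → no gain ✓; to a=1.2 gives 78 − 6.8×1.2 = 69.84 → no gain ✓.
Low-quality (own payoff 62): to a=1.2 gives 78 − 12.8×1.2 = 62.64 → profitable ✗; to a=4.0 gives 116 − 12.8×4.0 = 64.8 → profitable ✗.
Mid-quality (own payoff 78 − 9.8×1.2 = 66.24): to a=0 gives 62 → no gain ✓; to a=4.0 gives 116 − 9.8×4.0 = 76.8 → profitable ✗.
3 of the 6 constraints hold; not an equilibrium.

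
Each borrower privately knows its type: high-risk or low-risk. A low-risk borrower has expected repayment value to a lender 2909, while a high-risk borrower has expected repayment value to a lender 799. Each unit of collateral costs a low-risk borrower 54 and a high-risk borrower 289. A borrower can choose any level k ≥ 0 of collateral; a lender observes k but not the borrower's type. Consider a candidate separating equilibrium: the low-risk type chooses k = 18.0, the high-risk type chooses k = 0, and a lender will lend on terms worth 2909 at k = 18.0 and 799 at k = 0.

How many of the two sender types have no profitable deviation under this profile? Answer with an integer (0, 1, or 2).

2

High-risk type: stay at 0 → 799; mimic → 2909 − 289 × 18.0 = -2293. IC holds (799 ≥ -2293).
Low-risk type: signal → 2909 − 54 × 18.0 = 1937; deviate to 0 → 799. IC holds (1937 ≥ 799).
2 of 2 constraints hold, so this is a separating equilibrium.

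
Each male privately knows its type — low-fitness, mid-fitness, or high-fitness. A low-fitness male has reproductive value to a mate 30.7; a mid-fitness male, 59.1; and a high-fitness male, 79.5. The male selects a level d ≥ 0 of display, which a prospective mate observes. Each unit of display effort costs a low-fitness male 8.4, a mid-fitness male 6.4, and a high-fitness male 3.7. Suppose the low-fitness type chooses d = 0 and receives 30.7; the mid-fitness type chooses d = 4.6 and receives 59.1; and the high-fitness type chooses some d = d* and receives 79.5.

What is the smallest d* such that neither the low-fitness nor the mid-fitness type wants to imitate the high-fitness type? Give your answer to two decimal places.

7.79

Low-fitness type (on-path payoff 30.7) won't mimic when 30.7 ≥ 79.5 − 8.4·d*, i.e. d* ≥ 5.81.
Mid-fitness type (on-path payoff 59.1 − 6.4×4.6 = 29.66) won't mimic when 29.66 ≥ 79.5 − 6.4·d*, i.e. d* ≥ 7.79.
Both must hold, so d* = max(5.81, 7.79) = 7.79. The mid-fitness type's constraint binds.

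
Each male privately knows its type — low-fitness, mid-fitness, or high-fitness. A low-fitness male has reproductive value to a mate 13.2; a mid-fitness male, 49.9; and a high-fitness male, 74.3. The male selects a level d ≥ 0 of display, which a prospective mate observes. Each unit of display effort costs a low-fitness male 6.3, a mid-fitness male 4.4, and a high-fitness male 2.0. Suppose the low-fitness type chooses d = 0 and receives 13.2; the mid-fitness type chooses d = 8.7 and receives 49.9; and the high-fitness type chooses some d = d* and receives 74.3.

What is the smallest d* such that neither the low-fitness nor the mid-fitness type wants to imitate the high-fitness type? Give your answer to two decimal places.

Low-fitness type (on-path payoff 13.2) won't mimic when 13.2 ≥ 74.3 − 6.3·d*, i.e. d* ≥ 9.70.
Mid-fitness type (on-path payoff 49.9 − 4.4×8.7 = 11.62) won't mimic when 11.62 ≥ 74.3 − 4.4·d*, i.e. d* ≥ 14.25.
Both must hold, so d* = max(9.70, 14.25) = 14.25. The mid-fitness type's constraint binds.

14.25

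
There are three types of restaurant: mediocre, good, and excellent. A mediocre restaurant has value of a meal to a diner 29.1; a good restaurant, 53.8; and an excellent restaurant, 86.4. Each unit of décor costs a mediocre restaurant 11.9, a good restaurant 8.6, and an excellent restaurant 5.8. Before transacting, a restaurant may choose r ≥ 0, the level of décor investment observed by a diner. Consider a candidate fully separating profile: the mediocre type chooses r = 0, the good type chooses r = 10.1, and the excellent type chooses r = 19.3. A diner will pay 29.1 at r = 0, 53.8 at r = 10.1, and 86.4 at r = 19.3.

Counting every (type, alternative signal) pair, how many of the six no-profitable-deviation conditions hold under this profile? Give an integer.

Excellent (own payoff 86.4 − 5.8×19.3 = -25.54): to r=0 gives 29.1 → profitable ✗; to r=10.1 gives 53.8 − 5.8×10.1 = -4.78 → profitable ✗.
Mediocre (own payoff 29.1): to r=10.1 gives 53.8 − 11.9×10.1 = -66.39 → no gain ✓; to r=19.3 gives 86.4 − 11.9×19.3 = -143.27 → no gain ✓.
Good (own payoff 53.8 − 8.6×10.1 = -33.06): to r=0 gives 29.1 → profitable ✗; to r=19.3 gives 86.4 − 8.6×19.3 = -79.58 → no gain ✓.
3 of the 6 constraints hold; not an equilibrium.

3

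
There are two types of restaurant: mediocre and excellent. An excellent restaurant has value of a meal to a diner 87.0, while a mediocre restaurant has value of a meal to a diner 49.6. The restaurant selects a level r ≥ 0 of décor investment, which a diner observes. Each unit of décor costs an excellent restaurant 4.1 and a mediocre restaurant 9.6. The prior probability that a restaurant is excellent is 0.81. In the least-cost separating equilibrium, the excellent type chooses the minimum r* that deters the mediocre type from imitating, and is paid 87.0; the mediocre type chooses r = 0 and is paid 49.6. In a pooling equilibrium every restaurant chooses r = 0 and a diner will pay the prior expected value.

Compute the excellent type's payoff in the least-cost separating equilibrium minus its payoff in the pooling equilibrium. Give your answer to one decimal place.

Least-cost separating signal: r* solves 49.6 = 87.0 − 9.6·r*, so r* = (87.0 − 49.6)/9.6 ≈ 3.8958.
Excellent type's separating payoff: 87.0 − 4.1 × r* = 87.0 − 4.1 × (87.0 − 49.6)/9.6 = 87.0 − 153.34/9.6 ≈ 71.027.
Pooling payoff: 0.81 × 87.0 + 0.19 × 49.6 = 79.894.
Difference: 71.027 − 79.894 = -8.867, i.e. -8.9 to one decimal place.
The excellent type would prefer the pooling outcome.

-8.9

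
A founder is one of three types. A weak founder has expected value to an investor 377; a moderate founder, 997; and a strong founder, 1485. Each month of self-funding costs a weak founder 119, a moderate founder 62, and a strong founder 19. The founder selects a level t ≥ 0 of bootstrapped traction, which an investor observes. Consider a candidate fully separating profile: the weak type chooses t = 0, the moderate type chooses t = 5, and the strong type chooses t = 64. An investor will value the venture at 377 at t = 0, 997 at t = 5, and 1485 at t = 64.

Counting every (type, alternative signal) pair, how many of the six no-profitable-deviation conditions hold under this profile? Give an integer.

Strong (own payoff 1485 − 19×64 = 269): to t=0 gives 377 → profitable ✗; to t=5 gives 997 − 19×5 = 902 → profitable ✗.
Weak (own payoff 377): to t=5 gives 997 − 119×5 = 402 → profitable ✗; to t=64 gives 1485 − 119×64 = -6131 → no gain ✓.
Moderate (own payoff 997 − 62×5 = 687): to t=0 gives 377 → no gain ✓; to t=64 gives 1485 − 62×64 = -2483 → no gain ✓.
3 of the 6 constraints hold; not an equilibrium.

3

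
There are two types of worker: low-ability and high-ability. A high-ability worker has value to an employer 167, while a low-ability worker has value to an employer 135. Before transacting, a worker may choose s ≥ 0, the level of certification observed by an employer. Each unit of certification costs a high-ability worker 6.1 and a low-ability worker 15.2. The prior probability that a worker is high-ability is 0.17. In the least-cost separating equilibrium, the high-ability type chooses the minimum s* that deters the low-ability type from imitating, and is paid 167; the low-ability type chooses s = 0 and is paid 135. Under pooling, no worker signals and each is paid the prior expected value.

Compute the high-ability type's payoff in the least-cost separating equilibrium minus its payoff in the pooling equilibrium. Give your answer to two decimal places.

13.72

Least-cost separating signal: s* solves 135 = 167 − 15.2·s*, so s* = (167 − 135)/15.2 ≈ 2.1053.
High-ability type's separating payoff: 167 − 6.1 × s* = 167 − 6.1 × (167 − 135)/15.2 = 167 − 195.2/15.2 ≈ 154.1579.
Pooling payoff: 0.17 × 167 + 0.83 × 135 = 140.44.
Difference: 154.1579 − 140.44 = 13.7179, i.e. 13.72 to two decimal places.
The high-ability type prefers to separate.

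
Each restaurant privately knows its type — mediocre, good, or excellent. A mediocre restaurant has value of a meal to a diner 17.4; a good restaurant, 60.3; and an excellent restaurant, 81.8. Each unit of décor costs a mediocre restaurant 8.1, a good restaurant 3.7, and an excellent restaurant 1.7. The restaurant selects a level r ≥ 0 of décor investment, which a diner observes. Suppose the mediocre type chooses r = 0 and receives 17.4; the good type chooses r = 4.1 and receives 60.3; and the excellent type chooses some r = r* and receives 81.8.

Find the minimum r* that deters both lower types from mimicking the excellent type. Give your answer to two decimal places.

9.91

Mediocre type (on-path payoff 17.4) won't mimic when 17.4 ≥ 81.8 − 8.1·r*, i.e. r* ≥ 7.95.
Good type (on-path payoff 60.3 − 3.7×4.1 = 45.13) won't mimic when 45.13 ≥ 81.8 − 3.7·r*, i.e. r* ≥ 9.91.
Both must hold, so r* = max(7.95, 9.91) = 9.91. The good type's constraint binds.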